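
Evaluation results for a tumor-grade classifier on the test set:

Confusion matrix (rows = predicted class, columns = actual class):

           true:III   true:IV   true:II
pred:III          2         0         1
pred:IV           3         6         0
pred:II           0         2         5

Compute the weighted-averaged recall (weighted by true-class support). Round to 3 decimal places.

0.684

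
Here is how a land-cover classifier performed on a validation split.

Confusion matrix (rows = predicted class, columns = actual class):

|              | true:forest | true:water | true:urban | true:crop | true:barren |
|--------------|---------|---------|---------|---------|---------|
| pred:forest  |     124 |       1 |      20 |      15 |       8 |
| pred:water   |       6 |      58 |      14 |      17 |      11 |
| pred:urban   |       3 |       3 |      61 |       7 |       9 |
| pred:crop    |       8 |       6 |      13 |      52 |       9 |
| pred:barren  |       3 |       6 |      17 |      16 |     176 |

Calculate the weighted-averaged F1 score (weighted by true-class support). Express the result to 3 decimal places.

0.704

Per-class F1 score (2·TP/(2·TP+FP+FN)):
  forest: TP=124, FP=1+20+15+8=44, FN=6+3+8+3=20 → 248/312 = 0.7949
  water: TP=58, FP=6+14+17+11=48, FN=1+3+6+6=16 → 116/180 = 0.6444
  urban: TP=61, FP=3+3+7+9=22, FN=20+14+13+17=64 → 122/208 = 0.5865
  crop: TP=52, FP=8+6+13+9=36, FN=15+17+7+16=55 → 104/195 = 0.5333
  barren: TP=176, FP=3+6+17+16=42, FN=8+11+9+9=37 → 352/431 = 0.8167
Weighted-F1 score = Σ (supportᵢ/N)·F1 scoreᵢ with N=663: (144/663)·0.7949 + (74/663)·0.6444 + (125/663)·0.5865 + (107/663)·0.5333 + (213/663)·0.8167 = 0.704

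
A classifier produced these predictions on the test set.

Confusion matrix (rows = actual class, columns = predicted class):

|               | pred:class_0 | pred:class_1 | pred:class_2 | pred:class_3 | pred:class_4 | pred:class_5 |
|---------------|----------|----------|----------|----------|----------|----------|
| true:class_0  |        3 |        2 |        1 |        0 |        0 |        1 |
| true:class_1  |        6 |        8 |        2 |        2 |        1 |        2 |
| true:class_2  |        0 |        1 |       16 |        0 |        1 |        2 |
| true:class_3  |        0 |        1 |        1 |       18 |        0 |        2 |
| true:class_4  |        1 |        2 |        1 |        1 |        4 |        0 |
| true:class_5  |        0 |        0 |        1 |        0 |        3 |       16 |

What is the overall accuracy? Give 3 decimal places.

Accuracy = trace / total = (3+8+16+18+4+16=65) / 99 = 65/99 = 0.657

0.657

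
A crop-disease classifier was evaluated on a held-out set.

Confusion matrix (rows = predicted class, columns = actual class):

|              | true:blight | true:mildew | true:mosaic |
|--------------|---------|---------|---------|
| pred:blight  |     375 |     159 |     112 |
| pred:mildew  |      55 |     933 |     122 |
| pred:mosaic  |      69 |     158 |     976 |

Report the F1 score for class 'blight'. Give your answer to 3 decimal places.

0.655

Treat 'blight' as positive and all other classes as negative.
F1 score = 2·TP/(2·TP+FP+FN).
blight: TP=375, FP=159+112=271, FN=55+69=124 → 750/1145 = 0.6550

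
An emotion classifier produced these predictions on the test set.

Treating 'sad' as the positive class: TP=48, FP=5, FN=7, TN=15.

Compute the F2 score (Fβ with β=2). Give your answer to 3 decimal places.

0.879

Fβ = (1+β²)·TP / ((1+β²)·TP + β²·FN + FP), with β²=4
= 5·48 / (5·48 + 4·7 + 5) = 0.879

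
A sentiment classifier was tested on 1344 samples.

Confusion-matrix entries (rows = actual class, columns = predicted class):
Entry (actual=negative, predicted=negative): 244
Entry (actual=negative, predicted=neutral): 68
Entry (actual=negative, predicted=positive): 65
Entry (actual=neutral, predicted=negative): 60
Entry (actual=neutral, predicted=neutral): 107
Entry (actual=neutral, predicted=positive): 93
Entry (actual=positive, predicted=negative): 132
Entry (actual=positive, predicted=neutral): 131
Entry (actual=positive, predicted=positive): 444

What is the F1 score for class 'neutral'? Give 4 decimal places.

0.3781

Take TP from the diagonal, FP from the rest of the 'neutral' prediction marginal, FN from the rest of the 'neutral' actual marginal.
F1 score = 2·TP/(2·TP+FP+FN).
neutral: TP=107, FP=68+131=199, FN=60+93=153 → 214/566 = 0.37809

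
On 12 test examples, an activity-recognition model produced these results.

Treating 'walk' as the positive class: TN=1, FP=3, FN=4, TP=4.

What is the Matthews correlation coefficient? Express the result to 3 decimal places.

MCC = (TP·TN − FP·FN) / √((TP+FP)(TP+FN)(TN+FP)(TN+FN))
Numerator = 4·1 − 3·4 = -8
Denominator = √(7·8·4·5) = √1120 = 33.4664
MCC = -8 / 33.4664 = -0.239

-0.239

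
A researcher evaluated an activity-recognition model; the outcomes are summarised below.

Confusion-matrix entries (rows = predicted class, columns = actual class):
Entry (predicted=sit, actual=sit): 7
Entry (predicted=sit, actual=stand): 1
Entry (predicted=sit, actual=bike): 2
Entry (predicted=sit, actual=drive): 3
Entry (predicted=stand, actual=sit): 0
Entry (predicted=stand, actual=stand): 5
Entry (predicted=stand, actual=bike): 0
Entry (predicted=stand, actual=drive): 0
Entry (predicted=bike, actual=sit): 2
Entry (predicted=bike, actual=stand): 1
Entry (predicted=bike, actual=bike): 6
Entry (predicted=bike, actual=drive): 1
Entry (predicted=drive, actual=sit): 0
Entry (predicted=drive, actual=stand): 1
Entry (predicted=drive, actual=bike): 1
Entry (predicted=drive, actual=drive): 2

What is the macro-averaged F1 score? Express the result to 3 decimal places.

Per-class F1 score (2·TP/(2·TP+FP+FN)):
  sit: TP=7, FP=1+2+3=6, FN=0+2+0=2 → 14/22 = 0.6364
  stand: TP=5, FP=0+0+0=0, FN=1+1+1=3 → 10/13 = 0.7692
  bike: TP=6, FP=2+1+1=4, FN=2+0+1=3 → 12/19 = 0.6316
  drive: TP=2, FP=0+1+1=2, FN=3+0+1=4 → 4/10 = 0.4000
Macro-F1 score = mean = (0.6364 + 0.7692 + 0.6316 + 0.4000) / 4 = 0.609

0.609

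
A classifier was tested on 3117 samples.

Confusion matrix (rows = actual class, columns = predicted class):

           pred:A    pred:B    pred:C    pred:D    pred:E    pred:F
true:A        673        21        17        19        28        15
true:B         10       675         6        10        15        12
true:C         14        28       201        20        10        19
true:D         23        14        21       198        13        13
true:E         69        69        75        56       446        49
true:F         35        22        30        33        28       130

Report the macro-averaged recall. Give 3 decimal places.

Per-class recall (TP/(TP+FN)):
  A: TP=673, FN=21+17+19+28+15=100 → 673/773 = 0.8706
  B: TP=675, FN=10+6+10+15+12=53 → 675/728 = 0.9272
  C: TP=201, FN=14+28+20+10+19=91 → 201/292 = 0.6884
  D: TP=198, FN=23+14+21+13+13=84 → 198/282 = 0.7021
  E: TP=446, FN=69+69+75+56+49=318 → 446/764 = 0.5838
  F: TP=130, FN=35+22+30+33+28=148 → 130/278 = 0.4676
Macro-recall = mean = (0.8706 + 0.9272 + 0.6884 + 0.7021 + 0.5838 + 0.4676) / 6 = 0.707

0.707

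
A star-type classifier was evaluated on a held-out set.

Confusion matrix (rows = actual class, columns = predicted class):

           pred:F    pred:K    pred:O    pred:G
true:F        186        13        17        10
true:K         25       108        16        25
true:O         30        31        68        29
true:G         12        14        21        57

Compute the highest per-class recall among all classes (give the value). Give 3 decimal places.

0.823

Per-class recall (TP/(TP+FN)):
  F: TP=186, FN=13+17+10=40 → 186/226 = 0.8230
  K: TP=108, FN=25+16+25=66 → 108/174 = 0.6207
  O: TP=68, FN=30+31+29=90 → 68/158 = 0.4304
  G: TP=57, FN=12+14+21=47 → 57/104 = 0.5481
Highest is class 'F' with recall = 0.823.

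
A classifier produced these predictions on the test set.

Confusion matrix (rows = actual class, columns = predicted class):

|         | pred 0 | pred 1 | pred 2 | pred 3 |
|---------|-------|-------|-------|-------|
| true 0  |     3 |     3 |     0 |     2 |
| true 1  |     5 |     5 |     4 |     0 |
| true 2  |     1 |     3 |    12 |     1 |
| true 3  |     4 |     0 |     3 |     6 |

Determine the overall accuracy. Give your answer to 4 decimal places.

Accuracy = trace / total = (3+5+12+6=26) / 52 = 26/52 = 0.5000

0.5000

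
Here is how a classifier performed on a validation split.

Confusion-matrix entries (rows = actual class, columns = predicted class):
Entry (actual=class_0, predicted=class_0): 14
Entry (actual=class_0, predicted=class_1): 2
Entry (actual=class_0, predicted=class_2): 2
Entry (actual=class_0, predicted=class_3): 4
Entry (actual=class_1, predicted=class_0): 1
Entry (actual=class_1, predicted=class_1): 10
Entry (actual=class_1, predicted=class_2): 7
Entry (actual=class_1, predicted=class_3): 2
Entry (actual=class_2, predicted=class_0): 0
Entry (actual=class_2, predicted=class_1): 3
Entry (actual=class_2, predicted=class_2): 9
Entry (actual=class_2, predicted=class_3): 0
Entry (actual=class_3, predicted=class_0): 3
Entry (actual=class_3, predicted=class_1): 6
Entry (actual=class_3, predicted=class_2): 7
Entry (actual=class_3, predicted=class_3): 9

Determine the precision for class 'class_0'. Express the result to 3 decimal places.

Take TP from the diagonal, FP from the rest of the 'class_0' prediction marginal, FN from the rest of the 'class_0' actual marginal.
precision = TP/(TP+FP).
class_0: TP=14, FP=1+0+3=4 → 14/18 = 0.7778

0.778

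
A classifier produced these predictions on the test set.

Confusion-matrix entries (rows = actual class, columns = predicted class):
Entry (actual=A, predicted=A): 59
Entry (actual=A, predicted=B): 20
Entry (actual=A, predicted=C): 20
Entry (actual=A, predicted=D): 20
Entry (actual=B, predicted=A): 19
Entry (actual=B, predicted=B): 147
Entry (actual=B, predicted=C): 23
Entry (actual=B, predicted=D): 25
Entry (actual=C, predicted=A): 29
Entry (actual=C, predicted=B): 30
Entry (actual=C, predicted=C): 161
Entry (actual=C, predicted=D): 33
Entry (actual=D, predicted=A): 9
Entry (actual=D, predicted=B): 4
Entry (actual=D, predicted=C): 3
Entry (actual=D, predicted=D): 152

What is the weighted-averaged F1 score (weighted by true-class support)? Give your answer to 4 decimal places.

0.6854

Per-class F1 score (2·TP/(2·TP+FP+FN)):
  A: TP=59, FP=19+29+9=57, FN=20+20+20=60 → 118/235 = 0.50213
  B: TP=147, FP=20+30+4=54, FN=19+23+25=67 → 294/415 = 0.70843
  C: TP=161, FP=20+23+3=46, FN=29+30+33=92 → 322/460 = 0.70000
  D: TP=152, FP=20+25+33=78, FN=9+4+3=16 → 304/398 = 0.76382
Weighted-F1 score = Σ (supportᵢ/N)·F1 scoreᵢ with N=754: (119/754)·0.50213 + (214/754)·0.70843 + (253/754)·0.70000 + (168/754)·0.76382 = 0.6854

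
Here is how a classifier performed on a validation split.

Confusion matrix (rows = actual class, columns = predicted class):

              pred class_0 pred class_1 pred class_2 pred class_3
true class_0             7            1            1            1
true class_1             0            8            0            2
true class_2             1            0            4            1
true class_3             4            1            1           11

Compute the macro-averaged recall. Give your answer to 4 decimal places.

0.7034

Per-class recall (TP/(TP+FN)):
  class_0: TP=7, FN=1+1+1=3 → 7/10 = 0.70000
  class_1: TP=8, FN=0+0+2=2 → 8/10 = 0.80000
  class_2: TP=4, FN=1+0+1=2 → 4/6 = 0.66667
  class_3: TP=11, FN=4+1+1=6 → 11/17 = 0.64706
Macro-recall = mean = (0.70000 + 0.80000 + 0.66667 + 0.64706) / 4 = 0.7034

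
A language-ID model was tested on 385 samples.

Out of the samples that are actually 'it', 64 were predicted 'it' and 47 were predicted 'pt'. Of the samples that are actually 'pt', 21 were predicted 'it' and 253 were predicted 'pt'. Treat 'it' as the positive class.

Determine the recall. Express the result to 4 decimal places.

0.5766

Recall = TP/(TP+FN) = 64/(64+47) = 64/111 = 0.5766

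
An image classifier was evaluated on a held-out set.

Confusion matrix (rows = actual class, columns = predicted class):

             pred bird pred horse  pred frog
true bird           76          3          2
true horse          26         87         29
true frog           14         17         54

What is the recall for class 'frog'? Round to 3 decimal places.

0.635

Treat 'frog' as positive and all other classes as negative.
recall = TP/(TP+FN).
frog: TP=54, FN=14+17=31 → 54/85 = 0.6353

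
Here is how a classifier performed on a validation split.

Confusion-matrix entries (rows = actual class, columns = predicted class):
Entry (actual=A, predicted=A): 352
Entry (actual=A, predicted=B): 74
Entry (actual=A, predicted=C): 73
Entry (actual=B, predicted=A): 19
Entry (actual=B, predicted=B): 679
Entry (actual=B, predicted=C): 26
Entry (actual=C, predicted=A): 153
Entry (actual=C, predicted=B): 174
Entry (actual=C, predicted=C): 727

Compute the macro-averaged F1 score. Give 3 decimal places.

Per-class F1 score (2·TP/(2·TP+FP+FN)):
  A: TP=352, FP=19+153=172, FN=74+73=147 → 704/1023 = 0.6882
  B: TP=679, FP=74+174=248, FN=19+26=45 → 1358/1651 = 0.8225
  C: TP=727, FP=73+26=99, FN=153+174=327 → 1454/1880 = 0.7734
Macro-F1 score = mean = (0.6882 + 0.8225 + 0.7734) / 3 = 0.761

0.761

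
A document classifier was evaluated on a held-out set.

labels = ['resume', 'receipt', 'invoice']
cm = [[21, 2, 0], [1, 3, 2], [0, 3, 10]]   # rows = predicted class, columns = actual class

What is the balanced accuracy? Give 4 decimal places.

0.7210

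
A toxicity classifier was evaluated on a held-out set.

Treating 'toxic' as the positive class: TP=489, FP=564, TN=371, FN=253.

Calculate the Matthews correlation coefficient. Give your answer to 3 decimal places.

MCC = (TP·TN − FP·FN) / √((TP+FP)(TP+FN)(TN+FP)(TN+FN))
Numerator = 489·371 − 564·253 = 38727
Denominator = √(1053·742·935·624) = √455856841440 = 675171.7126
MCC = 38727 / 675171.7126 = 0.057

0.057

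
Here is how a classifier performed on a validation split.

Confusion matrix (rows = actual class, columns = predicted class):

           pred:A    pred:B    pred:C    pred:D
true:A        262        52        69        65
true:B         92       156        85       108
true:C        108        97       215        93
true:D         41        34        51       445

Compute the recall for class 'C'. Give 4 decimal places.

0.4191

One-vs-rest for 'C': TP = diagonal; FP = other classes predicted 'C'; FN = 'C' predicted as other.
recall = TP/(TP+FN).
C: TP=215, FN=108+97+93=298 → 215/513 = 0.41910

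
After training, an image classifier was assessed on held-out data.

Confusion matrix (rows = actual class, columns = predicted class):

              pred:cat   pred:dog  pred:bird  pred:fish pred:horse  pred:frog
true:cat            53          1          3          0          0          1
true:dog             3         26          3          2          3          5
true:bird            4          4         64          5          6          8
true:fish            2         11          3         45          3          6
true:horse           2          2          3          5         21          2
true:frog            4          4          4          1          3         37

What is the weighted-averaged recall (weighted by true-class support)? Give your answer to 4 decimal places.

Per-class recall (TP/(TP+FN)):
  cat: TP=53, FN=1+3+0+0+1=5 → 53/58 = 0.91379
  dog: TP=26, FN=3+3+2+3+5=16 → 26/42 = 0.61905
  bird: TP=64, FN=4+4+5+6+8=27 → 64/91 = 0.70330
  fish: TP=45, FN=2+11+3+3+6=25 → 45/70 = 0.64286
  horse: TP=21, FN=2+2+3+5+2=14 → 21/35 = 0.60000
  frog: TP=37, FN=4+4+4+1+3=16 → 37/53 = 0.69811
Weighted-recall = Σ (supportᵢ/N)·recallᵢ with N=349: (58/349)·0.91379 + (42/349)·0.61905 + (91/349)·0.70330 + (70/349)·0.64286 + (35/349)·0.60000 + (53/349)·0.69811 = 0.7049

0.7049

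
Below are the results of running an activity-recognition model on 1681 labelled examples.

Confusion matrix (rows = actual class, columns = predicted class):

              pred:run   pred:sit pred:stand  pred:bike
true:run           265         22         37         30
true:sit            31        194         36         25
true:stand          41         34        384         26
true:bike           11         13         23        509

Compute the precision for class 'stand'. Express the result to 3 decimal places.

0.800

precision = TP/(TP+FP).
stand: TP=384, FP=37+36+23=96 → 384/480 = 0.8000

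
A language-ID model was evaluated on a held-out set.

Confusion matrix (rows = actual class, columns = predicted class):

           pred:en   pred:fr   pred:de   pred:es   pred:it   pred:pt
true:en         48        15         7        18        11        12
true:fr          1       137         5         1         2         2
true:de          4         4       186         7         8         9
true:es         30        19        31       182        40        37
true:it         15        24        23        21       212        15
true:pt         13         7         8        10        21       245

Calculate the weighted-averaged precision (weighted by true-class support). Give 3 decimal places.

0.711

Per-class precision (TP/(TP+FP)):
  en: TP=48, FP=1+4+30+15+13=63 → 48/111 = 0.4324
  fr: TP=137, FP=15+4+19+24+7=69 → 137/206 = 0.6650
  de: TP=186, FP=7+5+31+23+8=74 → 186/260 = 0.7154
  es: TP=182, FP=18+1+7+21+10=57 → 182/239 = 0.7615
  it: TP=212, FP=11+2+8+40+21=82 → 212/294 = 0.7211
  pt: TP=245, FP=12+2+9+37+15=75 → 245/320 = 0.7656
Weighted-precision = Σ (supportᵢ/N)·precisionᵢ with N=1430: (111/1430)·0.4324 + (148/1430)·0.6650 + (218/1430)·0.7154 + (339/1430)·0.7615 + (310/1430)·0.7211 + (304/1430)·0.7656 = 0.711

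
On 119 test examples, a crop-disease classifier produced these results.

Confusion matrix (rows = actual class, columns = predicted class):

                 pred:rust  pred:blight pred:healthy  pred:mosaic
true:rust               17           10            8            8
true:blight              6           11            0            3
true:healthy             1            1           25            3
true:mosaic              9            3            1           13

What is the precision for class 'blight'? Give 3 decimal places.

0.440

Treat 'blight' as positive and all other classes as negative.
precision = TP/(TP+FP).
blight: TP=11, FP=10+1+3=14 → 11/25 = 0.4400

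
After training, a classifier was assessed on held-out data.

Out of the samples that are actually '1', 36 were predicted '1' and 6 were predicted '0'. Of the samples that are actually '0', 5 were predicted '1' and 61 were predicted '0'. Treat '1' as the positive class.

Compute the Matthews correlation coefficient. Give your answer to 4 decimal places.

MCC = (TP·TN − FP·FN) / √((TP+FP)(TP+FN)(TN+FP)(TN+FN))
Numerator = 36·61 − 5·6 = 2166
Denominator = √(41·42·66·67) = √7614684 = 2759.4717
MCC = 2166 / 2759.4717 = 0.7849

0.7849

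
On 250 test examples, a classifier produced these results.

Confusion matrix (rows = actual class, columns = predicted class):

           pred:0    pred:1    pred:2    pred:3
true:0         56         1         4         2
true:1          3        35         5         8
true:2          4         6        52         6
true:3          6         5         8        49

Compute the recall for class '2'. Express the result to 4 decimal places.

0.7647

One-vs-rest for '2': TP = diagonal; FP = other classes predicted '2'; FN = '2' predicted as other.
recall = TP/(TP+FN).
2: TP=52, FN=4+6+6=16 → 52/68 = 0.76471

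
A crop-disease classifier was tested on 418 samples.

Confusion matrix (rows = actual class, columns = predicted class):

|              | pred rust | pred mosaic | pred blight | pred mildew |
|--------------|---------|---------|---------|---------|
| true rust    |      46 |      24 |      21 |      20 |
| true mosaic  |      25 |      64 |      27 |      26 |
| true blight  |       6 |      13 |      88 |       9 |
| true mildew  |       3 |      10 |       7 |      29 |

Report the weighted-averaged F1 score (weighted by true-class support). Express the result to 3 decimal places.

0.539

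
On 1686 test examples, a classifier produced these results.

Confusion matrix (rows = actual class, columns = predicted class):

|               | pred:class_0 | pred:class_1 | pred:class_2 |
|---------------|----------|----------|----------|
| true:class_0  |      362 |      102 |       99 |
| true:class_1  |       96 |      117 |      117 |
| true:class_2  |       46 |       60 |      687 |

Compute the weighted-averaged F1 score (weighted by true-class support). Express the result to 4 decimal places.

Per-class F1 score (2·TP/(2·TP+FP+FN)):
  class_0: TP=362, FP=96+46=142, FN=102+99=201 → 724/1067 = 0.67854
  class_1: TP=117, FP=102+60=162, FN=96+117=213 → 234/609 = 0.38424
  class_2: TP=687, FP=99+117=216, FN=46+60=106 → 1374/1696 = 0.81014
Weighted-F1 score = Σ (supportᵢ/N)·F1 scoreᵢ with N=1686: (563/1686)·0.67854 + (330/1686)·0.38424 + (793/1686)·0.81014 = 0.6828

0.6828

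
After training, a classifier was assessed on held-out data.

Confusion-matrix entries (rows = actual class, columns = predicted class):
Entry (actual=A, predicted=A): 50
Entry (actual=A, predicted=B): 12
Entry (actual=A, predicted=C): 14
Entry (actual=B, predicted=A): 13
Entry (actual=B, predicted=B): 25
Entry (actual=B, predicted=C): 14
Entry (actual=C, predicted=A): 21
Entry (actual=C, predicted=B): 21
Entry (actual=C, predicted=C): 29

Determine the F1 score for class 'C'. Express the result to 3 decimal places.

F1 score = 2·TP/(2·TP+FP+FN).
C: TP=29, FP=14+14=28, FN=21+21=42 → 58/128 = 0.4531

0.453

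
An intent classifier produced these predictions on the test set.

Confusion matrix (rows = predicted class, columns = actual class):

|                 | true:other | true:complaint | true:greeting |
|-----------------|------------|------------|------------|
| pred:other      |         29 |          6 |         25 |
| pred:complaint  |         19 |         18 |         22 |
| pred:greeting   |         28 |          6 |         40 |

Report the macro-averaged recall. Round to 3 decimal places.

0.480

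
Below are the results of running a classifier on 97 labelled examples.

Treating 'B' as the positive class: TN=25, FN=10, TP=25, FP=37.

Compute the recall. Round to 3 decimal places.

0.714

Recall = TP/(TP+FN) = 25/(25+10) = 25/35 = 0.714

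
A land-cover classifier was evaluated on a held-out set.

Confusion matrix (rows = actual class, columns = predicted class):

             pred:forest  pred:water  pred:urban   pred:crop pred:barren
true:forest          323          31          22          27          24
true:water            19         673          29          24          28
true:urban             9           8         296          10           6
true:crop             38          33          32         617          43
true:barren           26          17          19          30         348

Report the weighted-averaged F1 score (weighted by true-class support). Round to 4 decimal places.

Per-class F1 score (2·TP/(2·TP+FP+FN)):
  forest: TP=323, FP=19+9+38+26=92, FN=31+22+27+24=104 → 646/842 = 0.76722
  water: TP=673, FP=31+8+33+17=89, FN=19+29+24+28=100 → 1346/1535 = 0.87687
  urban: TP=296, FP=22+29+32+19=102, FN=9+8+10+6=33 → 592/727 = 0.81431
  crop: TP=617, FP=27+24+10+30=91, FN=38+33+32+43=146 → 1234/1471 = 0.83889
  barren: TP=348, FP=24+28+6+43=101, FN=26+17+19+30=92 → 696/889 = 0.78290
Weighted-F1 score = Σ (supportᵢ/N)·F1 scoreᵢ with N=2732: (427/2732)·0.76722 + (773/2732)·0.87687 + (329/2732)·0.81431 + (763/2732)·0.83889 + (440/2732)·0.78290 = 0.8265

0.8265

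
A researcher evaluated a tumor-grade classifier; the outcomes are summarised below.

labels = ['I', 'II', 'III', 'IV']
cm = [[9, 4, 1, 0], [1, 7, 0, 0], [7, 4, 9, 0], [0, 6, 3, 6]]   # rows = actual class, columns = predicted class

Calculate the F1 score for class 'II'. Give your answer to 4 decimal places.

Treat 'II' as positive and all other classes as negative.
F1 score = 2·TP/(2·TP+FP+FN).
II: TP=7, FP=4+4+6=14, FN=1+0+0=1 → 14/29 = 0.48276

0.4828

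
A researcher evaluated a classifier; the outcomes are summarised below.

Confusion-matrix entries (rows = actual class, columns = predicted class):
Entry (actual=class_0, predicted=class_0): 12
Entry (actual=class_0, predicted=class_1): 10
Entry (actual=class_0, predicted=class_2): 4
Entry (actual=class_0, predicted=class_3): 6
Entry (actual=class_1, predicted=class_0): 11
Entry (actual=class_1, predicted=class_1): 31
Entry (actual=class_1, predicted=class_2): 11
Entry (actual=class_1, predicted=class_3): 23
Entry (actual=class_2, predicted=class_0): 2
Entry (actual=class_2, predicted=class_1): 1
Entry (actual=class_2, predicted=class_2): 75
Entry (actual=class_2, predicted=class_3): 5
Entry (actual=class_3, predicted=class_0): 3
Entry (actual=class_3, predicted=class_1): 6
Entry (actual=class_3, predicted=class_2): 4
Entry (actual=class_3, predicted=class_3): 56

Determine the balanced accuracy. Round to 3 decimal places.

0.625

Balanced accuracy = mean of per-class recall.
  class_0: recall = 12/32 = 0.3750
  class_1: recall = 31/76 = 0.4079
  class_2: recall = 75/83 = 0.9036
  class_3: recall = 56/69 = 0.8116
Mean = (0.3750 + 0.4079 + 0.9036 + 0.8116) / 4 = 0.625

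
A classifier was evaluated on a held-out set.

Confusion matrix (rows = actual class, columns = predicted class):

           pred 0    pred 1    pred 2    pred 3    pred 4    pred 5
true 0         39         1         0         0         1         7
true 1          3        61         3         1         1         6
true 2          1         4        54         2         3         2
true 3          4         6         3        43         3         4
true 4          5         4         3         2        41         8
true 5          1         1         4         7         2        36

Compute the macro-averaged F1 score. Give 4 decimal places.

Per-class F1 score (2·TP/(2·TP+FP+FN)):
  0: TP=39, FP=3+1+4+5+1=14, FN=1+0+0+1+7=9 → 78/101 = 0.77228
  1: TP=61, FP=1+4+6+4+1=16, FN=3+3+1+1+6=14 → 122/152 = 0.80263
  2: TP=54, FP=0+3+3+3+4=13, FN=1+4+2+3+2=12 → 108/133 = 0.81203
  3: TP=43, FP=0+1+2+2+7=12, FN=4+6+3+3+4=20 → 86/118 = 0.72881
  4: TP=41, FP=1+1+3+3+2=10, FN=5+4+3+2+8=22 → 82/114 = 0.71930
  5: TP=36, FP=7+6+2+4+8=27, FN=1+1+4+7+2=15 → 72/114 = 0.63158
Macro-F1 score = mean = (0.77228 + 0.80263 + 0.81203 + 0.72881 + 0.71930 + 0.63158) / 6 = 0.7444

0.7444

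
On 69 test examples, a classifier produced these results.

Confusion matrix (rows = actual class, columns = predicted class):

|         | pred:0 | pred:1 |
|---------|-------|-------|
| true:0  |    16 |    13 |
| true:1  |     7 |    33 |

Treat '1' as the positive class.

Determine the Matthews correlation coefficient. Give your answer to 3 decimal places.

MCC = (TP·TN − FP·FN) / √((TP+FP)(TP+FN)(TN+FP)(TN+FN))
Numerator = 33·16 − 13·7 = 437
Denominator = √(46·40·29·23) = √1227280 = 1107.8267
MCC = 437 / 1107.8267 = 0.394

0.394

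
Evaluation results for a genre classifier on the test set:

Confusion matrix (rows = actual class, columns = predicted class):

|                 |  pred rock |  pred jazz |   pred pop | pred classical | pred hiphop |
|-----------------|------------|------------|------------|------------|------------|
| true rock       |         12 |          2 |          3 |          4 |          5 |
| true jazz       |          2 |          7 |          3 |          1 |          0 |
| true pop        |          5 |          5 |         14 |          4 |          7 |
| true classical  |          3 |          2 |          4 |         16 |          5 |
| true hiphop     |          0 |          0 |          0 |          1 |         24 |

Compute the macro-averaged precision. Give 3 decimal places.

Per-class precision (TP/(TP+FP)):
  rock: TP=12, FP=2+5+3+0=10 → 12/22 = 0.5455
  jazz: TP=7, FP=2+5+2+0=9 → 7/16 = 0.4375
  pop: TP=14, FP=3+3+4+0=10 → 14/24 = 0.5833
  classical: TP=16, FP=4+1+4+1=10 → 16/26 = 0.6154
  hiphop: TP=24, FP=5+0+7+5=17 → 24/41 = 0.5854
Macro-precision = mean = (0.5455 + 0.4375 + 0.5833 + 0.6154 + 0.5854) / 5 = 0.553

0.553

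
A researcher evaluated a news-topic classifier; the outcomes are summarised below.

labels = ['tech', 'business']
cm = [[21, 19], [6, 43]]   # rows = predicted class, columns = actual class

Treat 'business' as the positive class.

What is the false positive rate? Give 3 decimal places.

0.222

FPR = FP/(FP+TN) = 6/(6+21) = 0.222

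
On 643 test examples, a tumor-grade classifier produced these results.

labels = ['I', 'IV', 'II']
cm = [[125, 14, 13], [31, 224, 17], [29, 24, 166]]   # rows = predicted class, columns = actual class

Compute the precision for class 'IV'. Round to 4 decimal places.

0.8235

precision = TP/(TP+FP).
IV: TP=224, FP=31+17=48 → 224/272 = 0.82353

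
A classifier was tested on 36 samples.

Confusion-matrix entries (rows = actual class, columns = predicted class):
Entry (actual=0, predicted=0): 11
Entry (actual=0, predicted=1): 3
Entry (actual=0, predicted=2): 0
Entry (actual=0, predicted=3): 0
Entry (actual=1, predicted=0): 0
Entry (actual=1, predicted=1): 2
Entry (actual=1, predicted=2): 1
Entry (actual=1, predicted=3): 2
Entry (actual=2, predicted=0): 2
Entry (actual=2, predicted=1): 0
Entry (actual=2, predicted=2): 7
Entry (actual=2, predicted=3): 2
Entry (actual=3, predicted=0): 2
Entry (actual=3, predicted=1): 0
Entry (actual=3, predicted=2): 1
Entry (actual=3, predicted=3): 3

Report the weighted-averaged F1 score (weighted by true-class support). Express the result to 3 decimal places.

Per-class F1 score (2·TP/(2·TP+FP+FN)):
  0: TP=11, FP=0+2+2=4, FN=3+0+0=3 → 22/29 = 0.7586
  1: TP=2, FP=3+0+0=3, FN=0+1+2=3 → 4/10 = 0.4000
  2: TP=7, FP=0+1+1=2, FN=2+0+2=4 → 14/20 = 0.7000
  3: TP=3, FP=0+2+2=4, FN=2+0+1=3 → 6/13 = 0.4615
Weighted-F1 score = Σ (supportᵢ/N)·F1 scoreᵢ with N=36: (14/36)·0.7586 + (5/36)·0.4000 + (11/36)·0.7000 + (6/36)·0.4615 = 0.641

0.641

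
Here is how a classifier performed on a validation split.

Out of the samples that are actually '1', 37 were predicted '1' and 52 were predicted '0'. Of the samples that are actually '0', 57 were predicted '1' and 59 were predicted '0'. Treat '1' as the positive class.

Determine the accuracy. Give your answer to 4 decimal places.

Accuracy = (TP+TN)/N = (37+59)/205 = 0.4683

0.4683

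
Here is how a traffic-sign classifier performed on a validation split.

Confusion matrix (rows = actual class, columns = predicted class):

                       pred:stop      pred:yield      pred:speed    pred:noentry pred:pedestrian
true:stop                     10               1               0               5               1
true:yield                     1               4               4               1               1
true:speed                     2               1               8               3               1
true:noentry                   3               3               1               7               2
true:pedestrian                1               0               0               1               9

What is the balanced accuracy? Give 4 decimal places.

0.5482

Balanced accuracy = mean of per-class recall.
  stop: recall = 10/17 = 0.58824
  yield: recall = 4/11 = 0.36364
  speed: recall = 8/15 = 0.53333
  noentry: recall = 7/16 = 0.43750
  pedestrian: recall = 9/11 = 0.81818
Mean = (0.58824 + 0.36364 + 0.53333 + 0.43750 + 0.81818) / 5 = 0.5482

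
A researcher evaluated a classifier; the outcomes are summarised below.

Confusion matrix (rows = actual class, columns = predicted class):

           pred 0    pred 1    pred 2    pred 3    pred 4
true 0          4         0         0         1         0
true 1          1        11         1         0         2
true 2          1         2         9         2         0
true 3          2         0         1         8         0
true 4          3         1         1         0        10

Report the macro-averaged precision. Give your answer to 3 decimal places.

Per-class precision (TP/(TP+FP)):
  0: TP=4, FP=1+1+2+3=7 → 4/11 = 0.3636
  1: TP=11, FP=0+2+0+1=3 → 11/14 = 0.7857
  2: TP=9, FP=0+1+1+1=3 → 9/12 = 0.7500
  3: TP=8, FP=1+0+2+0=3 → 8/11 = 0.7273
  4: TP=10, FP=0+2+0+0=2 → 10/12 = 0.8333
Macro-precision = mean = (0.3636 + 0.7857 + 0.7500 + 0.7273 + 0.8333) / 5 = 0.692

0.692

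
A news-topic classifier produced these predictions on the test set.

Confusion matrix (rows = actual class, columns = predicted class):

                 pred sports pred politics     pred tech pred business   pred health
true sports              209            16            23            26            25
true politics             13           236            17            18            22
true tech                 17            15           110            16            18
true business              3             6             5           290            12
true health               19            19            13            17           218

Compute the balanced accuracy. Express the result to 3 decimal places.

0.755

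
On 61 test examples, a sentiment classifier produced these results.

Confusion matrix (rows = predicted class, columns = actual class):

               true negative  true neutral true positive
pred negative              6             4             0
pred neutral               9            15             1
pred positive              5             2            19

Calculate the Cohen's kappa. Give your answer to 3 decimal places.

Observed agreement pₒ = trace/N = 40/61 = 0.6557
Expected agreement pₑ = Σ (rowᵢ·colᵢ)/N² = (20·10 + 21·25 + 20·26)/61² = 0.3346
κ = (pₒ − pₑ)/(1 − pₑ) = (0.6557 − 0.3346)/(1 − 0.3346) = 0.483

0.483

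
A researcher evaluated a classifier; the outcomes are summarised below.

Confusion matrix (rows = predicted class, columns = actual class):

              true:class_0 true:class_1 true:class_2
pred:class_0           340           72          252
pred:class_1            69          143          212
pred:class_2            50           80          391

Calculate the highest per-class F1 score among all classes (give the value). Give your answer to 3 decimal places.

0.606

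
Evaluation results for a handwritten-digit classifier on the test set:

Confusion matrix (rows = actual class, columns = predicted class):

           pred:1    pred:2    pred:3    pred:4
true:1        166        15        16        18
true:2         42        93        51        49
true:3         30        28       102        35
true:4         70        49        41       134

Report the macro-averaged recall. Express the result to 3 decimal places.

0.537

Per-class recall (TP/(TP+FN)):
  1: TP=166, FN=15+16+18=49 → 166/215 = 0.7721
  2: TP=93, FN=42+51+49=142 → 93/235 = 0.3957
  3: TP=102, FN=30+28+35=93 → 102/195 = 0.5231
  4: TP=134, FN=70+49+41=160 → 134/294 = 0.4558
Macro-recall = mean = (0.7721 + 0.3957 + 0.5231 + 0.4558) / 4 = 0.537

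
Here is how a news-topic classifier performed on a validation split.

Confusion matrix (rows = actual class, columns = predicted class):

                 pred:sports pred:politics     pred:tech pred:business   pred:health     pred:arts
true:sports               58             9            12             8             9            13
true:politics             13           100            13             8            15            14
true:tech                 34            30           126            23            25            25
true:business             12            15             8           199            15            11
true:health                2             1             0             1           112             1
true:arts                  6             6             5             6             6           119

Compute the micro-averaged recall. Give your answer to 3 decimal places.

Micro-averaging pools counts across classes: ΣTP=714, ΣFP=346, ΣFN=346.
Micro-recall = TP/(TP+FN) on pooled counts = 0.674 (equals overall accuracy in single-label multiclass).

0.674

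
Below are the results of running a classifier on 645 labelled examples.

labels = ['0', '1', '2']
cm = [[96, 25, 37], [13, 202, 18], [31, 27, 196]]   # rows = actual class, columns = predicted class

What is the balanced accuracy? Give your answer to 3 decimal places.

0.749

Balanced accuracy = mean of per-class recall.
  0: recall = 96/158 = 0.6076
  1: recall = 202/233 = 0.8670
  2: recall = 196/254 = 0.7717
Mean = (0.6076 + 0.8670 + 0.7717) / 3 = 0.749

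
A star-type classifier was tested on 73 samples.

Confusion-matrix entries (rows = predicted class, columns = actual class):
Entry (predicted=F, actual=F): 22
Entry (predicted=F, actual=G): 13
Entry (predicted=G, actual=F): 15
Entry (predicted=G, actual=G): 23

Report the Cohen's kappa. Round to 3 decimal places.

0.233

Observed agreement pₒ = trace/N = 45/73 = 0.6164
Expected agreement pₑ = Σ (rowᵢ·colᵢ)/N² = (37·35 + 36·38)/73² = 0.4997
κ = (pₒ − pₑ)/(1 − pₑ) = (0.6164 − 0.4997)/(1 − 0.4997) = 0.233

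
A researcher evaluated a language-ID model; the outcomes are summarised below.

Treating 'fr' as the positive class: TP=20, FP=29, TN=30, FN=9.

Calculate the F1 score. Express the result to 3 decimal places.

Precision = TP/(TP+FP) = 20/49 = 0.4082
Recall = TP/(TP+FN) = 20/29 = 0.6897
F1 = 2·TP/(2·TP+FP+FN) = 40/78 = 0.513

0.513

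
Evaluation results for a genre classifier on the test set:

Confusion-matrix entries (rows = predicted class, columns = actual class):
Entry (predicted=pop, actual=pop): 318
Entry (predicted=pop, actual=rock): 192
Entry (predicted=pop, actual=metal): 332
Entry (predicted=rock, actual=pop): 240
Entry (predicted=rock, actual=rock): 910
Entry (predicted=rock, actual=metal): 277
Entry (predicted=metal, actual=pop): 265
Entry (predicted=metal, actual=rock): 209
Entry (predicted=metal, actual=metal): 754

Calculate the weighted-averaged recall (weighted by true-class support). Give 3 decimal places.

0.567

Per-class recall (TP/(TP+FN)):
  pop: TP=318, FN=240+265=505 → 318/823 = 0.3864
  rock: TP=910, FN=192+209=401 → 910/1311 = 0.6941
  metal: TP=754, FN=332+277=609 → 754/1363 = 0.5532
Weighted-recall = Σ (supportᵢ/N)·recallᵢ with N=3497: (823/3497)·0.3864 + (1311/3497)·0.6941 + (1363/3497)·0.5532 = 0.567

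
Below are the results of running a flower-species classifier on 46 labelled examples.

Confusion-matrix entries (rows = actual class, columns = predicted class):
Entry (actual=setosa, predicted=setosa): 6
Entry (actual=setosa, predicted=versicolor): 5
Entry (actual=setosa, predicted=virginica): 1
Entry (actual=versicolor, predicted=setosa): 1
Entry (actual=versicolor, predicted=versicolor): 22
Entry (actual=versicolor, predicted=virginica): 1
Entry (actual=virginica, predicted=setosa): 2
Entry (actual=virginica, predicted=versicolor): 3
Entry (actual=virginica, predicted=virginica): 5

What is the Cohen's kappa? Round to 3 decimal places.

Observed agreement pₒ = trace/N = 33/46 = 0.7174
Expected agreement pₑ = Σ (rowᵢ·colᵢ)/N² = (12·9 + 24·30 + 10·7)/46² = 0.4244
κ = (pₒ − pₑ)/(1 − pₑ) = (0.7174 − 0.4244)/(1 − 0.4244) = 0.509

0.509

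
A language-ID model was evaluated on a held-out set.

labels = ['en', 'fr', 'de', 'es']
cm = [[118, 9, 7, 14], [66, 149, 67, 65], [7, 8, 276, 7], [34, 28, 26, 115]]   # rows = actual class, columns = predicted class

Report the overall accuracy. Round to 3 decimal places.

Accuracy = trace / total = (118+149+276+115=658) / 996 = 658/996 = 0.661

0.661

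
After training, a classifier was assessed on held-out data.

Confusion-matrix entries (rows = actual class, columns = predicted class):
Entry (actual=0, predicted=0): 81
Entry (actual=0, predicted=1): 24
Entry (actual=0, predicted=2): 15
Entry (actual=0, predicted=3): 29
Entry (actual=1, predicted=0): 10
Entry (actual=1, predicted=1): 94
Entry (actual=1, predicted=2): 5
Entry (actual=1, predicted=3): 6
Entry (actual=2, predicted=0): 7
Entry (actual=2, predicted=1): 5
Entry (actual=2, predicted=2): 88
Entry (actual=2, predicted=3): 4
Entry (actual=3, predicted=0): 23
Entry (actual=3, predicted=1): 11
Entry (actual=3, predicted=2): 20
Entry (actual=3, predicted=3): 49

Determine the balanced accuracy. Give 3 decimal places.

0.671

Balanced accuracy = mean of per-class recall.
  0: recall = 81/149 = 0.5436
  1: recall = 94/115 = 0.8174
  2: recall = 88/104 = 0.8462
  3: recall = 49/103 = 0.4757
Mean = (0.5436 + 0.8174 + 0.8462 + 0.4757) / 4 = 0.671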